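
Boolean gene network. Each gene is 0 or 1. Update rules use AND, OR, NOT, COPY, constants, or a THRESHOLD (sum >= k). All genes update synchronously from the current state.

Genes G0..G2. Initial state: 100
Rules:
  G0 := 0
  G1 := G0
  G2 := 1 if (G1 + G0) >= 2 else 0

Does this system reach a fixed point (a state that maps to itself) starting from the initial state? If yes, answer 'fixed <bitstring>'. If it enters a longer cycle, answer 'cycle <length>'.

Step 0: 100
Step 1: G0=0(const) G1=G0=1 G2=(0+1>=2)=0 -> 010
Step 2: G0=0(const) G1=G0=0 G2=(1+0>=2)=0 -> 000
Step 3: G0=0(const) G1=G0=0 G2=(0+0>=2)=0 -> 000
Fixed point reached at step 2: 000

Answer: fixed 000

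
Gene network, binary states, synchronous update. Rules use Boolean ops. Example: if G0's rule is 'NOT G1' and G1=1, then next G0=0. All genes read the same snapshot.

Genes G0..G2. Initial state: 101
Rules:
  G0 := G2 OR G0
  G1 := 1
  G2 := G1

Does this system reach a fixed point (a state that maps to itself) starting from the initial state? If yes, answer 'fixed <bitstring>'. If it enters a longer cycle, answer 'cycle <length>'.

Step 0: 101
Step 1: G0=G2|G0=1|1=1 G1=1(const) G2=G1=0 -> 110
Step 2: G0=G2|G0=0|1=1 G1=1(const) G2=G1=1 -> 111
Step 3: G0=G2|G0=1|1=1 G1=1(const) G2=G1=1 -> 111
Fixed point reached at step 2: 111

Answer: fixed 111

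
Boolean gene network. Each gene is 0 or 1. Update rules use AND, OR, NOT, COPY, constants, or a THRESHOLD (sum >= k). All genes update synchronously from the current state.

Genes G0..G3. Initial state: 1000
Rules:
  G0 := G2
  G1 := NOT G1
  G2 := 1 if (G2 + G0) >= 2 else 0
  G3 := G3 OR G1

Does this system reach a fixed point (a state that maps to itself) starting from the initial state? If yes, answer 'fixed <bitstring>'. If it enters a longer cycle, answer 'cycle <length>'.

Step 0: 1000
Step 1: G0=G2=0 G1=NOT G1=NOT 0=1 G2=(0+1>=2)=0 G3=G3|G1=0|0=0 -> 0100
Step 2: G0=G2=0 G1=NOT G1=NOT 1=0 G2=(0+0>=2)=0 G3=G3|G1=0|1=1 -> 0001
Step 3: G0=G2=0 G1=NOT G1=NOT 0=1 G2=(0+0>=2)=0 G3=G3|G1=1|0=1 -> 0101
Step 4: G0=G2=0 G1=NOT G1=NOT 1=0 G2=(0+0>=2)=0 G3=G3|G1=1|1=1 -> 0001
Cycle of length 2 starting at step 2 -> no fixed point

Answer: cycle 2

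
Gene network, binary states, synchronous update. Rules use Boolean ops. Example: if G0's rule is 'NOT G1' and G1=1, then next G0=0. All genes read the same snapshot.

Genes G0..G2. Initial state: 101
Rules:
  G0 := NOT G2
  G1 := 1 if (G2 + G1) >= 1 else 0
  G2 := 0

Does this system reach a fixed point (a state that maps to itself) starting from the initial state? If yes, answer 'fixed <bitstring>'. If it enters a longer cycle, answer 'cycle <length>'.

Step 0: 101
Step 1: G0=NOT G2=NOT 1=0 G1=(1+0>=1)=1 G2=0(const) -> 010
Step 2: G0=NOT G2=NOT 0=1 G1=(0+1>=1)=1 G2=0(const) -> 110
Step 3: G0=NOT G2=NOT 0=1 G1=(0+1>=1)=1 G2=0(const) -> 110
Fixed point reached at step 2: 110

Answer: fixed 110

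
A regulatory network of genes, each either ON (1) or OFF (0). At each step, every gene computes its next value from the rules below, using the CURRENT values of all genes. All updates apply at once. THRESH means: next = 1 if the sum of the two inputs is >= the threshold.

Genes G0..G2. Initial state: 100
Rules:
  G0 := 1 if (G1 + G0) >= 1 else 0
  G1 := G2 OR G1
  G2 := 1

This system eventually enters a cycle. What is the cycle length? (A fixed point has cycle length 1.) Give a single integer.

Step 0: 100
Step 1: G0=(0+1>=1)=1 G1=G2|G1=0|0=0 G2=1(const) -> 101
Step 2: G0=(0+1>=1)=1 G1=G2|G1=1|0=1 G2=1(const) -> 111
Step 3: G0=(1+1>=1)=1 G1=G2|G1=1|1=1 G2=1(const) -> 111
State from step 3 equals state from step 2 -> cycle length 1

Answer: 1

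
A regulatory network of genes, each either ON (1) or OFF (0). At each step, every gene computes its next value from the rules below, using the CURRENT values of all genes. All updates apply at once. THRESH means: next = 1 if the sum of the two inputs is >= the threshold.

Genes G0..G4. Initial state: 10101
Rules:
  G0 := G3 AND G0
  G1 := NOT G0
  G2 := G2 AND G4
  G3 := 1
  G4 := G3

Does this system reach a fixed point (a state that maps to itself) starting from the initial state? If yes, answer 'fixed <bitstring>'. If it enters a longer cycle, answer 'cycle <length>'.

Answer: fixed 01011

Derivation:
Step 0: 10101
Step 1: G0=G3&G0=0&1=0 G1=NOT G0=NOT 1=0 G2=G2&G4=1&1=1 G3=1(const) G4=G3=0 -> 00110
Step 2: G0=G3&G0=1&0=0 G1=NOT G0=NOT 0=1 G2=G2&G4=1&0=0 G3=1(const) G4=G3=1 -> 01011
Step 3: G0=G3&G0=1&0=0 G1=NOT G0=NOT 0=1 G2=G2&G4=0&1=0 G3=1(const) G4=G3=1 -> 01011
Fixed point reached at step 2: 01011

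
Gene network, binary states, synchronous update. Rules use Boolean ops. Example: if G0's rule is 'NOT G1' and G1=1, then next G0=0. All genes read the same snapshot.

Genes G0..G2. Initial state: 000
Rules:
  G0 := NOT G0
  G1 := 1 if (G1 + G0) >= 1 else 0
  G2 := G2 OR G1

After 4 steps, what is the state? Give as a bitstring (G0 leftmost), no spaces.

Step 1: G0=NOT G0=NOT 0=1 G1=(0+0>=1)=0 G2=G2|G1=0|0=0 -> 100
Step 2: G0=NOT G0=NOT 1=0 G1=(0+1>=1)=1 G2=G2|G1=0|0=0 -> 010
Step 3: G0=NOT G0=NOT 0=1 G1=(1+0>=1)=1 G2=G2|G1=0|1=1 -> 111
Step 4: G0=NOT G0=NOT 1=0 G1=(1+1>=1)=1 G2=G2|G1=1|1=1 -> 011

011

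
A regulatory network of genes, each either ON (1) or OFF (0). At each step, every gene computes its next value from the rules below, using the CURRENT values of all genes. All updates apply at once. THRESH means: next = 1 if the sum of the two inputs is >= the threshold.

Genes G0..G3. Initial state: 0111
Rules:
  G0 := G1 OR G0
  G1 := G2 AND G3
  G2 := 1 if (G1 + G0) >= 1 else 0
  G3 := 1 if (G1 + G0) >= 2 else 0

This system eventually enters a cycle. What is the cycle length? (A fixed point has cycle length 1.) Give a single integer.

Answer: 2

Derivation:
Step 0: 0111
Step 1: G0=G1|G0=1|0=1 G1=G2&G3=1&1=1 G2=(1+0>=1)=1 G3=(1+0>=2)=0 -> 1110
Step 2: G0=G1|G0=1|1=1 G1=G2&G3=1&0=0 G2=(1+1>=1)=1 G3=(1+1>=2)=1 -> 1011
Step 3: G0=G1|G0=0|1=1 G1=G2&G3=1&1=1 G2=(0+1>=1)=1 G3=(0+1>=2)=0 -> 1110
State from step 3 equals state from step 1 -> cycle length 2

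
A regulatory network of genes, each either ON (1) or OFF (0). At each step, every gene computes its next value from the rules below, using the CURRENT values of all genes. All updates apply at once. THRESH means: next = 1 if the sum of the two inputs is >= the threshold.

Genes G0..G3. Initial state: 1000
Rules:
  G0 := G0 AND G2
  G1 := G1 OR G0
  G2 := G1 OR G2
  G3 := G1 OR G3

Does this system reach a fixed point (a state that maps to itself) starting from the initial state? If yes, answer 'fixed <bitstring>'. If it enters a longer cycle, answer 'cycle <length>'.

Answer: fixed 0111

Derivation:
Step 0: 1000
Step 1: G0=G0&G2=1&0=0 G1=G1|G0=0|1=1 G2=G1|G2=0|0=0 G3=G1|G3=0|0=0 -> 0100
Step 2: G0=G0&G2=0&0=0 G1=G1|G0=1|0=1 G2=G1|G2=1|0=1 G3=G1|G3=1|0=1 -> 0111
Step 3: G0=G0&G2=0&1=0 G1=G1|G0=1|0=1 G2=G1|G2=1|1=1 G3=G1|G3=1|1=1 -> 0111
Fixed point reached at step 2: 0111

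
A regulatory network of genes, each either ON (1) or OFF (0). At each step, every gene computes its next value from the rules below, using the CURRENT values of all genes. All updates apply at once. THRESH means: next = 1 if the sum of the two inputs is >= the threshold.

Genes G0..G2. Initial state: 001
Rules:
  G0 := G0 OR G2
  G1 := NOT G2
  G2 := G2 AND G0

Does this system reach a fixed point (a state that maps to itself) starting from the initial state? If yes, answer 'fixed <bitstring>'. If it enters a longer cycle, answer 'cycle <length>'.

Answer: fixed 110

Derivation:
Step 0: 001
Step 1: G0=G0|G2=0|1=1 G1=NOT G2=NOT 1=0 G2=G2&G0=1&0=0 -> 100
Step 2: G0=G0|G2=1|0=1 G1=NOT G2=NOT 0=1 G2=G2&G0=0&1=0 -> 110
Step 3: G0=G0|G2=1|0=1 G1=NOT G2=NOT 0=1 G2=G2&G0=0&1=0 -> 110
Fixed point reached at step 2: 110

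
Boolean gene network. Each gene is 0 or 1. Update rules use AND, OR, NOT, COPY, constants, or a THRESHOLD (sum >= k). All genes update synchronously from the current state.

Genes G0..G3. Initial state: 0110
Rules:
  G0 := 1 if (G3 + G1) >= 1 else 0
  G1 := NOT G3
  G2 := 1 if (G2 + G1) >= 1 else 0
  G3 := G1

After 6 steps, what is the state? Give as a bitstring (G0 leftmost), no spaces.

Step 1: G0=(0+1>=1)=1 G1=NOT G3=NOT 0=1 G2=(1+1>=1)=1 G3=G1=1 -> 1111
Step 2: G0=(1+1>=1)=1 G1=NOT G3=NOT 1=0 G2=(1+1>=1)=1 G3=G1=1 -> 1011
Step 3: G0=(1+0>=1)=1 G1=NOT G3=NOT 1=0 G2=(1+0>=1)=1 G3=G1=0 -> 1010
Step 4: G0=(0+0>=1)=0 G1=NOT G3=NOT 0=1 G2=(1+0>=1)=1 G3=G1=0 -> 0110
Step 5: G0=(0+1>=1)=1 G1=NOT G3=NOT 0=1 G2=(1+1>=1)=1 G3=G1=1 -> 1111
Step 6: G0=(1+1>=1)=1 G1=NOT G3=NOT 1=0 G2=(1+1>=1)=1 G3=G1=1 -> 1011

1011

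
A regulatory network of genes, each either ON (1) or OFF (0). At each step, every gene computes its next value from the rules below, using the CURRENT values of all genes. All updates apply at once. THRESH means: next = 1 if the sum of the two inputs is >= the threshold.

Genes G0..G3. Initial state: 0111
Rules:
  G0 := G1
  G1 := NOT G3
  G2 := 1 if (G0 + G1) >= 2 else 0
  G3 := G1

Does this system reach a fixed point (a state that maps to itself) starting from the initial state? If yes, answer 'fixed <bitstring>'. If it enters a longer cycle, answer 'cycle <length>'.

Answer: cycle 4

Derivation:
Step 0: 0111
Step 1: G0=G1=1 G1=NOT G3=NOT 1=0 G2=(0+1>=2)=0 G3=G1=1 -> 1001
Step 2: G0=G1=0 G1=NOT G3=NOT 1=0 G2=(1+0>=2)=0 G3=G1=0 -> 0000
Step 3: G0=G1=0 G1=NOT G3=NOT 0=1 G2=(0+0>=2)=0 G3=G1=0 -> 0100
Step 4: G0=G1=1 G1=NOT G3=NOT 0=1 G2=(0+1>=2)=0 G3=G1=1 -> 1101
Step 5: G0=G1=1 G1=NOT G3=NOT 1=0 G2=(1+1>=2)=1 G3=G1=1 -> 1011
Step 6: G0=G1=0 G1=NOT G3=NOT 1=0 G2=(1+0>=2)=0 G3=G1=0 -> 0000
Cycle of length 4 starting at step 2 -> no fixed point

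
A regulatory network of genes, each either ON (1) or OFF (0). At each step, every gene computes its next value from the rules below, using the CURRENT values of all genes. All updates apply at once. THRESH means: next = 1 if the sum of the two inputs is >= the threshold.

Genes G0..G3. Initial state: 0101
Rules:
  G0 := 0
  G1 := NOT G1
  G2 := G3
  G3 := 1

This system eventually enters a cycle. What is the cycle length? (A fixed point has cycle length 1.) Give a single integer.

Answer: 2

Derivation:
Step 0: 0101
Step 1: G0=0(const) G1=NOT G1=NOT 1=0 G2=G3=1 G3=1(const) -> 0011
Step 2: G0=0(const) G1=NOT G1=NOT 0=1 G2=G3=1 G3=1(const) -> 0111
Step 3: G0=0(const) G1=NOT G1=NOT 1=0 G2=G3=1 G3=1(const) -> 0011
State from step 3 equals state from step 1 -> cycle length 2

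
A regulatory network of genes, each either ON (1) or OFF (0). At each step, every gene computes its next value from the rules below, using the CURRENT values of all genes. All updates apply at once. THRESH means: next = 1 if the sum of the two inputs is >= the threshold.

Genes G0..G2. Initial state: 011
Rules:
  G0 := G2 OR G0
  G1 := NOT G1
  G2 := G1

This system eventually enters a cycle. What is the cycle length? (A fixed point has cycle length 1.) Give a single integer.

Answer: 2

Derivation:
Step 0: 011
Step 1: G0=G2|G0=1|0=1 G1=NOT G1=NOT 1=0 G2=G1=1 -> 101
Step 2: G0=G2|G0=1|1=1 G1=NOT G1=NOT 0=1 G2=G1=0 -> 110
Step 3: G0=G2|G0=0|1=1 G1=NOT G1=NOT 1=0 G2=G1=1 -> 101
State from step 3 equals state from step 1 -> cycle length 2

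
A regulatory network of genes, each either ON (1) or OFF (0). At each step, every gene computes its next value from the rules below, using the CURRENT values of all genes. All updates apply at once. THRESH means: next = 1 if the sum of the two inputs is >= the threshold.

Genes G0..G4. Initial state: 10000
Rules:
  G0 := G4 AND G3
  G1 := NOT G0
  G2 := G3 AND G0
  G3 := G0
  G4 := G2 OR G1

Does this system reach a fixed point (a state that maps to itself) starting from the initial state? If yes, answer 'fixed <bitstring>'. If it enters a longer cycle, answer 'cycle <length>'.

Answer: fixed 01001

Derivation:
Step 0: 10000
Step 1: G0=G4&G3=0&0=0 G1=NOT G0=NOT 1=0 G2=G3&G0=0&1=0 G3=G0=1 G4=G2|G1=0|0=0 -> 00010
Step 2: G0=G4&G3=0&1=0 G1=NOT G0=NOT 0=1 G2=G3&G0=1&0=0 G3=G0=0 G4=G2|G1=0|0=0 -> 01000
Step 3: G0=G4&G3=0&0=0 G1=NOT G0=NOT 0=1 G2=G3&G0=0&0=0 G3=G0=0 G4=G2|G1=0|1=1 -> 01001
Step 4: G0=G4&G3=1&0=0 G1=NOT G0=NOT 0=1 G2=G3&G0=0&0=0 G3=G0=0 G4=G2|G1=0|1=1 -> 01001
Fixed point reached at step 3: 01001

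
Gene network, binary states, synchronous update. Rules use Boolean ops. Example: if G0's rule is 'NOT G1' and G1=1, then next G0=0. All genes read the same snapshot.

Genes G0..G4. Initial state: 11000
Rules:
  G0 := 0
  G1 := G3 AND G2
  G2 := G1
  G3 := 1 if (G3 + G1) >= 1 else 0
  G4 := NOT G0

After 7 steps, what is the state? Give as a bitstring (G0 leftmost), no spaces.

Step 1: G0=0(const) G1=G3&G2=0&0=0 G2=G1=1 G3=(0+1>=1)=1 G4=NOT G0=NOT 1=0 -> 00110
Step 2: G0=0(const) G1=G3&G2=1&1=1 G2=G1=0 G3=(1+0>=1)=1 G4=NOT G0=NOT 0=1 -> 01011
Step 3: G0=0(const) G1=G3&G2=1&0=0 G2=G1=1 G3=(1+1>=1)=1 G4=NOT G0=NOT 0=1 -> 00111
Step 4: G0=0(const) G1=G3&G2=1&1=1 G2=G1=0 G3=(1+0>=1)=1 G4=NOT G0=NOT 0=1 -> 01011
Step 5: G0=0(const) G1=G3&G2=1&0=0 G2=G1=1 G3=(1+1>=1)=1 G4=NOT G0=NOT 0=1 -> 00111
Step 6: G0=0(const) G1=G3&G2=1&1=1 G2=G1=0 G3=(1+0>=1)=1 G4=NOT G0=NOT 0=1 -> 01011
Step 7: G0=0(const) G1=G3&G2=1&0=0 G2=G1=1 G3=(1+1>=1)=1 G4=NOT G0=NOT 0=1 -> 00111

00111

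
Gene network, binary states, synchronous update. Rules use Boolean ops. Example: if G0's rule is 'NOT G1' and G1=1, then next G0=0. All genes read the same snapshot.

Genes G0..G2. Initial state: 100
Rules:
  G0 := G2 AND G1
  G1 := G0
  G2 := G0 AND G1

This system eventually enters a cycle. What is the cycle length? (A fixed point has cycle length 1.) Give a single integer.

Step 0: 100
Step 1: G0=G2&G1=0&0=0 G1=G0=1 G2=G0&G1=1&0=0 -> 010
Step 2: G0=G2&G1=0&1=0 G1=G0=0 G2=G0&G1=0&1=0 -> 000
Step 3: G0=G2&G1=0&0=0 G1=G0=0 G2=G0&G1=0&0=0 -> 000
State from step 3 equals state from step 2 -> cycle length 1

Answer: 1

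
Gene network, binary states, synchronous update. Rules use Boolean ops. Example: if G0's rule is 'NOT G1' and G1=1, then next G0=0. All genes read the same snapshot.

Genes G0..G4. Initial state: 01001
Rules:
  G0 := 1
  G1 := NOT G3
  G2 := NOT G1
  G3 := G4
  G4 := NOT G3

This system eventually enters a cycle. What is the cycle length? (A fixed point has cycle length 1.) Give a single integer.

Step 0: 01001
Step 1: G0=1(const) G1=NOT G3=NOT 0=1 G2=NOT G1=NOT 1=0 G3=G4=1 G4=NOT G3=NOT 0=1 -> 11011
Step 2: G0=1(const) G1=NOT G3=NOT 1=0 G2=NOT G1=NOT 1=0 G3=G4=1 G4=NOT G3=NOT 1=0 -> 10010
Step 3: G0=1(const) G1=NOT G3=NOT 1=0 G2=NOT G1=NOT 0=1 G3=G4=0 G4=NOT G3=NOT 1=0 -> 10100
Step 4: G0=1(const) G1=NOT G3=NOT 0=1 G2=NOT G1=NOT 0=1 G3=G4=0 G4=NOT G3=NOT 0=1 -> 11101
Step 5: G0=1(const) G1=NOT G3=NOT 0=1 G2=NOT G1=NOT 1=0 G3=G4=1 G4=NOT G3=NOT 0=1 -> 11011
State from step 5 equals state from step 1 -> cycle length 4

Answer: 4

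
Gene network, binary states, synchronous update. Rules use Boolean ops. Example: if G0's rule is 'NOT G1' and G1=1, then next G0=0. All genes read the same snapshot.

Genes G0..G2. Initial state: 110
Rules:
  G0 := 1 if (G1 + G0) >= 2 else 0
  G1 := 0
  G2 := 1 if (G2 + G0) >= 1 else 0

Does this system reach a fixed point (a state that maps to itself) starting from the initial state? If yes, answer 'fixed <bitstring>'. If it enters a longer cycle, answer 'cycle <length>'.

Answer: fixed 001

Derivation:
Step 0: 110
Step 1: G0=(1+1>=2)=1 G1=0(const) G2=(0+1>=1)=1 -> 101
Step 2: G0=(0+1>=2)=0 G1=0(const) G2=(1+1>=1)=1 -> 001
Step 3: G0=(0+0>=2)=0 G1=0(const) G2=(1+0>=1)=1 -> 001
Fixed point reached at step 2: 001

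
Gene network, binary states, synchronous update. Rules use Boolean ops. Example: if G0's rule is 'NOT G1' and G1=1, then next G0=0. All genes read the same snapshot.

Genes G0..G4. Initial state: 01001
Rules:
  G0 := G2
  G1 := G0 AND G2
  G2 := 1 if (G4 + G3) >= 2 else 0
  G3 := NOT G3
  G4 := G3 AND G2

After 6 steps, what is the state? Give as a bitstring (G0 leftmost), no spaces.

Step 1: G0=G2=0 G1=G0&G2=0&0=0 G2=(1+0>=2)=0 G3=NOT G3=NOT 0=1 G4=G3&G2=0&0=0 -> 00010
Step 2: G0=G2=0 G1=G0&G2=0&0=0 G2=(0+1>=2)=0 G3=NOT G3=NOT 1=0 G4=G3&G2=1&0=0 -> 00000
Step 3: G0=G2=0 G1=G0&G2=0&0=0 G2=(0+0>=2)=0 G3=NOT G3=NOT 0=1 G4=G3&G2=0&0=0 -> 00010
Step 4: G0=G2=0 G1=G0&G2=0&0=0 G2=(0+1>=2)=0 G3=NOT G3=NOT 1=0 G4=G3&G2=1&0=0 -> 00000
Step 5: G0=G2=0 G1=G0&G2=0&0=0 G2=(0+0>=2)=0 G3=NOT G3=NOT 0=1 G4=G3&G2=0&0=0 -> 00010
Step 6: G0=G2=0 G1=G0&G2=0&0=0 G2=(0+1>=2)=0 G3=NOT G3=NOT 1=0 G4=G3&G2=1&0=0 -> 00000

00000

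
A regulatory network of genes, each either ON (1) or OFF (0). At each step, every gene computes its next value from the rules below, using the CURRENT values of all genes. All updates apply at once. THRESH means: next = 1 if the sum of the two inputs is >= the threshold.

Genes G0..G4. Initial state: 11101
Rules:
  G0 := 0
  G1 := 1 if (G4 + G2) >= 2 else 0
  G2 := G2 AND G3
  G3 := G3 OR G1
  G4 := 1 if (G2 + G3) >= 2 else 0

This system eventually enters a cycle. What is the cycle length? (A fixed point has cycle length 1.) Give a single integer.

Answer: 1

Derivation:
Step 0: 11101
Step 1: G0=0(const) G1=(1+1>=2)=1 G2=G2&G3=1&0=0 G3=G3|G1=0|1=1 G4=(1+0>=2)=0 -> 01010
Step 2: G0=0(const) G1=(0+0>=2)=0 G2=G2&G3=0&1=0 G3=G3|G1=1|1=1 G4=(0+1>=2)=0 -> 00010
Step 3: G0=0(const) G1=(0+0>=2)=0 G2=G2&G3=0&1=0 G3=G3|G1=1|0=1 G4=(0+1>=2)=0 -> 00010
State from step 3 equals state from step 2 -> cycle length 1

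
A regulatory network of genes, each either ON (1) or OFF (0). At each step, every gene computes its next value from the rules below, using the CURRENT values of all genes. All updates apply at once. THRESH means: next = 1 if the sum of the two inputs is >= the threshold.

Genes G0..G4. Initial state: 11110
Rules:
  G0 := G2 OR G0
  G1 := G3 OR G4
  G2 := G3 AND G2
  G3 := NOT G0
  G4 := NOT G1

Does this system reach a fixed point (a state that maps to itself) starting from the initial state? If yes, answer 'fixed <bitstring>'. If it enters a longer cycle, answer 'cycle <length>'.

Answer: cycle 4

Derivation:
Step 0: 11110
Step 1: G0=G2|G0=1|1=1 G1=G3|G4=1|0=1 G2=G3&G2=1&1=1 G3=NOT G0=NOT 1=0 G4=NOT G1=NOT 1=0 -> 11100
Step 2: G0=G2|G0=1|1=1 G1=G3|G4=0|0=0 G2=G3&G2=0&1=0 G3=NOT G0=NOT 1=0 G4=NOT G1=NOT 1=0 -> 10000
Step 3: G0=G2|G0=0|1=1 G1=G3|G4=0|0=0 G2=G3&G2=0&0=0 G3=NOT G0=NOT 1=0 G4=NOT G1=NOT 0=1 -> 10001
Step 4: G0=G2|G0=0|1=1 G1=G3|G4=0|1=1 G2=G3&G2=0&0=0 G3=NOT G0=NOT 1=0 G4=NOT G1=NOT 0=1 -> 11001
Step 5: G0=G2|G0=0|1=1 G1=G3|G4=0|1=1 G2=G3&G2=0&0=0 G3=NOT G0=NOT 1=0 G4=NOT G1=NOT 1=0 -> 11000
Step 6: G0=G2|G0=0|1=1 G1=G3|G4=0|0=0 G2=G3&G2=0&0=0 G3=NOT G0=NOT 1=0 G4=NOT G1=NOT 1=0 -> 10000
Cycle of length 4 starting at step 2 -> no fixed point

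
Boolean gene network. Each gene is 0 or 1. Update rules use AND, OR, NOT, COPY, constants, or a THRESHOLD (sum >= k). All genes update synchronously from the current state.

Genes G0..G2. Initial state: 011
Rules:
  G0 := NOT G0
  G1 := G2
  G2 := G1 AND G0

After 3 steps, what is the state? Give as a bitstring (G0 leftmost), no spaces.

Step 1: G0=NOT G0=NOT 0=1 G1=G2=1 G2=G1&G0=1&0=0 -> 110
Step 2: G0=NOT G0=NOT 1=0 G1=G2=0 G2=G1&G0=1&1=1 -> 001
Step 3: G0=NOT G0=NOT 0=1 G1=G2=1 G2=G1&G0=0&0=0 -> 110

110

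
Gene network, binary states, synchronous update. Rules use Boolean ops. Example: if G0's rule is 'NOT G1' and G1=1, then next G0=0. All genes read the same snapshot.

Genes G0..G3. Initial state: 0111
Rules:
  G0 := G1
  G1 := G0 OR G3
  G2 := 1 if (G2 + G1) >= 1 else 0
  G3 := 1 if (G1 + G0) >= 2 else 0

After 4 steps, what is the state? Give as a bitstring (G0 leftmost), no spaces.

Step 1: G0=G1=1 G1=G0|G3=0|1=1 G2=(1+1>=1)=1 G3=(1+0>=2)=0 -> 1110
Step 2: G0=G1=1 G1=G0|G3=1|0=1 G2=(1+1>=1)=1 G3=(1+1>=2)=1 -> 1111
Step 3: G0=G1=1 G1=G0|G3=1|1=1 G2=(1+1>=1)=1 G3=(1+1>=2)=1 -> 1111
Step 4: G0=G1=1 G1=G0|G3=1|1=1 G2=(1+1>=1)=1 G3=(1+1>=2)=1 -> 1111

1111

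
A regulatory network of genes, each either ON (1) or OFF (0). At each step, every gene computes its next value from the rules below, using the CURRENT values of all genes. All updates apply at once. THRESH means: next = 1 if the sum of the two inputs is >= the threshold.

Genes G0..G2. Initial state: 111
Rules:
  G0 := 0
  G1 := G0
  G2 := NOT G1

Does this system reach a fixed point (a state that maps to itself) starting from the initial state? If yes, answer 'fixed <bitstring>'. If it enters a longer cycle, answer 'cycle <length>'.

Step 0: 111
Step 1: G0=0(const) G1=G0=1 G2=NOT G1=NOT 1=0 -> 010
Step 2: G0=0(const) G1=G0=0 G2=NOT G1=NOT 1=0 -> 000
Step 3: G0=0(const) G1=G0=0 G2=NOT G1=NOT 0=1 -> 001
Step 4: G0=0(const) G1=G0=0 G2=NOT G1=NOT 0=1 -> 001
Fixed point reached at step 3: 001

Answer: fixed 001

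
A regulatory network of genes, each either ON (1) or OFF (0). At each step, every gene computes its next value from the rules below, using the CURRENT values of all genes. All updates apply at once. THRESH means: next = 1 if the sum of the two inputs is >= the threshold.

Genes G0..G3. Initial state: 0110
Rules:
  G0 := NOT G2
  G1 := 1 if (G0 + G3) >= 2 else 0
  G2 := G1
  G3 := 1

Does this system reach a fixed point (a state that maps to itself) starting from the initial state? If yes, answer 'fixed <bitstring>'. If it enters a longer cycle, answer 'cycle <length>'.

Answer: cycle 6

Derivation:
Step 0: 0110
Step 1: G0=NOT G2=NOT 1=0 G1=(0+0>=2)=0 G2=G1=1 G3=1(const) -> 0011
Step 2: G0=NOT G2=NOT 1=0 G1=(0+1>=2)=0 G2=G1=0 G3=1(const) -> 0001
Step 3: G0=NOT G2=NOT 0=1 G1=(0+1>=2)=0 G2=G1=0 G3=1(const) -> 1001
Step 4: G0=NOT G2=NOT 0=1 G1=(1+1>=2)=1 G2=G1=0 G3=1(const) -> 1101
Step 5: G0=NOT G2=NOT 0=1 G1=(1+1>=2)=1 G2=G1=1 G3=1(const) -> 1111
Step 6: G0=NOT G2=NOT 1=0 G1=(1+1>=2)=1 G2=G1=1 G3=1(const) -> 0111
Step 7: G0=NOT G2=NOT 1=0 G1=(0+1>=2)=0 G2=G1=1 G3=1(const) -> 0011
Cycle of length 6 starting at step 1 -> no fixed point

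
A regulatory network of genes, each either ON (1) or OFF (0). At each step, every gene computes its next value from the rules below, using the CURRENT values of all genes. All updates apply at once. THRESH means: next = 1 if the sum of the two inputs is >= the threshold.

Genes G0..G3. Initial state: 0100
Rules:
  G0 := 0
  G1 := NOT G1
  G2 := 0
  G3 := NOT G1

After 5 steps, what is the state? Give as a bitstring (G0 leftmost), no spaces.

Step 1: G0=0(const) G1=NOT G1=NOT 1=0 G2=0(const) G3=NOT G1=NOT 1=0 -> 0000
Step 2: G0=0(const) G1=NOT G1=NOT 0=1 G2=0(const) G3=NOT G1=NOT 0=1 -> 0101
Step 3: G0=0(const) G1=NOT G1=NOT 1=0 G2=0(const) G3=NOT G1=NOT 1=0 -> 0000
Step 4: G0=0(const) G1=NOT G1=NOT 0=1 G2=0(const) G3=NOT G1=NOT 0=1 -> 0101
Step 5: G0=0(const) G1=NOT G1=NOT 1=0 G2=0(const) G3=NOT G1=NOT 1=0 -> 0000

0000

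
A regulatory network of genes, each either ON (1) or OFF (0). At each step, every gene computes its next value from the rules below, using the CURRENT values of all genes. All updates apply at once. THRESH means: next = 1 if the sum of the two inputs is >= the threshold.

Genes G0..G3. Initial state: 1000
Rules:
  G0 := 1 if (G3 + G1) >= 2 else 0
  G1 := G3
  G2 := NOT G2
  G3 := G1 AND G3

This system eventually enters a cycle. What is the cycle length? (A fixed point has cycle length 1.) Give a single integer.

Step 0: 1000
Step 1: G0=(0+0>=2)=0 G1=G3=0 G2=NOT G2=NOT 0=1 G3=G1&G3=0&0=0 -> 0010
Step 2: G0=(0+0>=2)=0 G1=G3=0 G2=NOT G2=NOT 1=0 G3=G1&G3=0&0=0 -> 0000
Step 3: G0=(0+0>=2)=0 G1=G3=0 G2=NOT G2=NOT 0=1 G3=G1&G3=0&0=0 -> 0010
State from step 3 equals state from step 1 -> cycle length 2

Answer: 2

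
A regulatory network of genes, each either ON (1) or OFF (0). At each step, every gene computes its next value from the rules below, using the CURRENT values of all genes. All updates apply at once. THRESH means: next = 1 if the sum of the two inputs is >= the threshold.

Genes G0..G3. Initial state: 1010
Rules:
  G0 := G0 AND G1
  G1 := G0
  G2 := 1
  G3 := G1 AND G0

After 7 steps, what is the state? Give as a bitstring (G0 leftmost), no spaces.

Step 1: G0=G0&G1=1&0=0 G1=G0=1 G2=1(const) G3=G1&G0=0&1=0 -> 0110
Step 2: G0=G0&G1=0&1=0 G1=G0=0 G2=1(const) G3=G1&G0=1&0=0 -> 0010
Step 3: G0=G0&G1=0&0=0 G1=G0=0 G2=1(const) G3=G1&G0=0&0=0 -> 0010
Step 4: G0=G0&G1=0&0=0 G1=G0=0 G2=1(const) G3=G1&G0=0&0=0 -> 0010
Step 5: G0=G0&G1=0&0=0 G1=G0=0 G2=1(const) G3=G1&G0=0&0=0 -> 0010
Step 6: G0=G0&G1=0&0=0 G1=G0=0 G2=1(const) G3=G1&G0=0&0=0 -> 0010
Step 7: G0=G0&G1=0&0=0 G1=G0=0 G2=1(const) G3=G1&G0=0&0=0 -> 0010

0010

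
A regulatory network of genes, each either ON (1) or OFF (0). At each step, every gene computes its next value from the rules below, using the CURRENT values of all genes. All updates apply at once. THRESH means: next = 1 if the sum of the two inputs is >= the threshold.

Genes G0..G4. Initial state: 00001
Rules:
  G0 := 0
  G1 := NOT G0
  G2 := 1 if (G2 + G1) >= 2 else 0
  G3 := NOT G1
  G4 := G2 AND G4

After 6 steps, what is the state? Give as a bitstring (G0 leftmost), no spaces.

Step 1: G0=0(const) G1=NOT G0=NOT 0=1 G2=(0+0>=2)=0 G3=NOT G1=NOT 0=1 G4=G2&G4=0&1=0 -> 01010
Step 2: G0=0(const) G1=NOT G0=NOT 0=1 G2=(0+1>=2)=0 G3=NOT G1=NOT 1=0 G4=G2&G4=0&0=0 -> 01000
Step 3: G0=0(const) G1=NOT G0=NOT 0=1 G2=(0+1>=2)=0 G3=NOT G1=NOT 1=0 G4=G2&G4=0&0=0 -> 01000
Step 4: G0=0(const) G1=NOT G0=NOT 0=1 G2=(0+1>=2)=0 G3=NOT G1=NOT 1=0 G4=G2&G4=0&0=0 -> 01000
Step 5: G0=0(const) G1=NOT G0=NOT 0=1 G2=(0+1>=2)=0 G3=NOT G1=NOT 1=0 G4=G2&G4=0&0=0 -> 01000
Step 6: G0=0(const) G1=NOT G0=NOT 0=1 G2=(0+1>=2)=0 G3=NOT G1=NOT 1=0 G4=G2&G4=0&0=0 -> 01000

01000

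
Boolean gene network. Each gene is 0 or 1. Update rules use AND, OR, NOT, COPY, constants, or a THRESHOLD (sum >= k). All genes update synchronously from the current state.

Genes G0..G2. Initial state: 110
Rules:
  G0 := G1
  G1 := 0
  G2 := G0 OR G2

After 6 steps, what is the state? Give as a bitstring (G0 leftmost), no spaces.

Step 1: G0=G1=1 G1=0(const) G2=G0|G2=1|0=1 -> 101
Step 2: G0=G1=0 G1=0(const) G2=G0|G2=1|1=1 -> 001
Step 3: G0=G1=0 G1=0(const) G2=G0|G2=0|1=1 -> 001
Step 4: G0=G1=0 G1=0(const) G2=G0|G2=0|1=1 -> 001
Step 5: G0=G1=0 G1=0(const) G2=G0|G2=0|1=1 -> 001
Step 6: G0=G1=0 G1=0(const) G2=G0|G2=0|1=1 -> 001

001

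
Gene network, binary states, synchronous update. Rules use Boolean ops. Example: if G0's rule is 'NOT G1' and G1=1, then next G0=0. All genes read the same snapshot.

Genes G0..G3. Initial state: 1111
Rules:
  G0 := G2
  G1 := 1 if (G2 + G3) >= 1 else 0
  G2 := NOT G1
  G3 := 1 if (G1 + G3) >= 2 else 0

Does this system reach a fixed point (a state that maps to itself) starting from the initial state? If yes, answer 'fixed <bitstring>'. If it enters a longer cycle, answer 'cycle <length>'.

Answer: fixed 0101

Derivation:
Step 0: 1111
Step 1: G0=G2=1 G1=(1+1>=1)=1 G2=NOT G1=NOT 1=0 G3=(1+1>=2)=1 -> 1101
Step 2: G0=G2=0 G1=(0+1>=1)=1 G2=NOT G1=NOT 1=0 G3=(1+1>=2)=1 -> 0101
Step 3: G0=G2=0 G1=(0+1>=1)=1 G2=NOT G1=NOT 1=0 G3=(1+1>=2)=1 -> 0101
Fixed point reached at step 2: 0101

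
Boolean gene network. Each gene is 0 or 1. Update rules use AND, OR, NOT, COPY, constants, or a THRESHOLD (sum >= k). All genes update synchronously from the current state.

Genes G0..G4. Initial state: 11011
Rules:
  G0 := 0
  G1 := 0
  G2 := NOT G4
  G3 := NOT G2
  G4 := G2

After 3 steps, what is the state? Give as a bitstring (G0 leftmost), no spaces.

Step 1: G0=0(const) G1=0(const) G2=NOT G4=NOT 1=0 G3=NOT G2=NOT 0=1 G4=G2=0 -> 00010
Step 2: G0=0(const) G1=0(const) G2=NOT G4=NOT 0=1 G3=NOT G2=NOT 0=1 G4=G2=0 -> 00110
Step 3: G0=0(const) G1=0(const) G2=NOT G4=NOT 0=1 G3=NOT G2=NOT 1=0 G4=G2=1 -> 00101

00101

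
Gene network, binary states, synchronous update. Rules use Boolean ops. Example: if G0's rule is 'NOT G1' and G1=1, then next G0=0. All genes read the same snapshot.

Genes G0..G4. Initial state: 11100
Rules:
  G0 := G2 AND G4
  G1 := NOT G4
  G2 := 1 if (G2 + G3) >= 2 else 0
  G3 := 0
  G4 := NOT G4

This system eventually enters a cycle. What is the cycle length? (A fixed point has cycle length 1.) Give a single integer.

Step 0: 11100
Step 1: G0=G2&G4=1&0=0 G1=NOT G4=NOT 0=1 G2=(1+0>=2)=0 G3=0(const) G4=NOT G4=NOT 0=1 -> 01001
Step 2: G0=G2&G4=0&1=0 G1=NOT G4=NOT 1=0 G2=(0+0>=2)=0 G3=0(const) G4=NOT G4=NOT 1=0 -> 00000
Step 3: G0=G2&G4=0&0=0 G1=NOT G4=NOT 0=1 G2=(0+0>=2)=0 G3=0(const) G4=NOT G4=NOT 0=1 -> 01001
State from step 3 equals state from step 1 -> cycle length 2

Answer: 2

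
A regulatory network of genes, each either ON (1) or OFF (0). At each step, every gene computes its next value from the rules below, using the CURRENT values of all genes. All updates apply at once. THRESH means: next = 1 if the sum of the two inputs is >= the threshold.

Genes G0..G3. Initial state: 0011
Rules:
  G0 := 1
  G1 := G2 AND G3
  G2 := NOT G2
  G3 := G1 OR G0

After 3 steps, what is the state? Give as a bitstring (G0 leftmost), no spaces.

Step 1: G0=1(const) G1=G2&G3=1&1=1 G2=NOT G2=NOT 1=0 G3=G1|G0=0|0=0 -> 1100
Step 2: G0=1(const) G1=G2&G3=0&0=0 G2=NOT G2=NOT 0=1 G3=G1|G0=1|1=1 -> 1011
Step 3: G0=1(const) G1=G2&G3=1&1=1 G2=NOT G2=NOT 1=0 G3=G1|G0=0|1=1 -> 1101

1101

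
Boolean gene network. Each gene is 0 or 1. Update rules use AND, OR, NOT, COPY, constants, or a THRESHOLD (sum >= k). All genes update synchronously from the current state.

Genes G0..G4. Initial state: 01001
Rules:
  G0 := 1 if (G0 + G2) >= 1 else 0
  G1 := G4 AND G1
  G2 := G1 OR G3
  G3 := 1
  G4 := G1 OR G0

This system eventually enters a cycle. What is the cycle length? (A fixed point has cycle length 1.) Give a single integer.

Step 0: 01001
Step 1: G0=(0+0>=1)=0 G1=G4&G1=1&1=1 G2=G1|G3=1|0=1 G3=1(const) G4=G1|G0=1|0=1 -> 01111
Step 2: G0=(0+1>=1)=1 G1=G4&G1=1&1=1 G2=G1|G3=1|1=1 G3=1(const) G4=G1|G0=1|0=1 -> 11111
Step 3: G0=(1+1>=1)=1 G1=G4&G1=1&1=1 G2=G1|G3=1|1=1 G3=1(const) G4=G1|G0=1|1=1 -> 11111
State from step 3 equals state from step 2 -> cycle length 1

Answer: 1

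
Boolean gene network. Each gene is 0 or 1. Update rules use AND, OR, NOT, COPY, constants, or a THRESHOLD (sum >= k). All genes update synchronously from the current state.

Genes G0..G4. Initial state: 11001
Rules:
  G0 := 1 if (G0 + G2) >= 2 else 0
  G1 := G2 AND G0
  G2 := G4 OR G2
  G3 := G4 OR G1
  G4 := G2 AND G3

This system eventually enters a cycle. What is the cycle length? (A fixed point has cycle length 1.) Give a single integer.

Answer: 2

Derivation:
Step 0: 11001
Step 1: G0=(1+0>=2)=0 G1=G2&G0=0&1=0 G2=G4|G2=1|0=1 G3=G4|G1=1|1=1 G4=G2&G3=0&0=0 -> 00110
Step 2: G0=(0+1>=2)=0 G1=G2&G0=1&0=0 G2=G4|G2=0|1=1 G3=G4|G1=0|0=0 G4=G2&G3=1&1=1 -> 00101
Step 3: G0=(0+1>=2)=0 G1=G2&G0=1&0=0 G2=G4|G2=1|1=1 G3=G4|G1=1|0=1 G4=G2&G3=1&0=0 -> 00110
State from step 3 equals state from step 1 -> cycle length 2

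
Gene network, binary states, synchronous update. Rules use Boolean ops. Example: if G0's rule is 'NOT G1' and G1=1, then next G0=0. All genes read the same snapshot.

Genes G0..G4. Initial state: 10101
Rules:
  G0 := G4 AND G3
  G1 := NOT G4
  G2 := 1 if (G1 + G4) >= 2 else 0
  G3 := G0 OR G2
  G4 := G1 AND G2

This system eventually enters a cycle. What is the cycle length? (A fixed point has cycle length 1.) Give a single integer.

Answer: 1

Derivation:
Step 0: 10101
Step 1: G0=G4&G3=1&0=0 G1=NOT G4=NOT 1=0 G2=(0+1>=2)=0 G3=G0|G2=1|1=1 G4=G1&G2=0&1=0 -> 00010
Step 2: G0=G4&G3=0&1=0 G1=NOT G4=NOT 0=1 G2=(0+0>=2)=0 G3=G0|G2=0|0=0 G4=G1&G2=0&0=0 -> 01000
Step 3: G0=G4&G3=0&0=0 G1=NOT G4=NOT 0=1 G2=(1+0>=2)=0 G3=G0|G2=0|0=0 G4=G1&G2=1&0=0 -> 01000
State from step 3 equals state from step 2 -> cycle length 1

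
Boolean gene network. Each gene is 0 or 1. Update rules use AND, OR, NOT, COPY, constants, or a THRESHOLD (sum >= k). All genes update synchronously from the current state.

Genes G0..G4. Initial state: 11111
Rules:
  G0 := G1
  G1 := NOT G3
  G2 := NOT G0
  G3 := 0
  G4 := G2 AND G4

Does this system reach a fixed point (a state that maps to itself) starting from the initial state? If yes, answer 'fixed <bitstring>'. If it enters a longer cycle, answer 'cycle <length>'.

Answer: fixed 11000

Derivation:
Step 0: 11111
Step 1: G0=G1=1 G1=NOT G3=NOT 1=0 G2=NOT G0=NOT 1=0 G3=0(const) G4=G2&G4=1&1=1 -> 10001
Step 2: G0=G1=0 G1=NOT G3=NOT 0=1 G2=NOT G0=NOT 1=0 G3=0(const) G4=G2&G4=0&1=0 -> 01000
Step 3: G0=G1=1 G1=NOT G3=NOT 0=1 G2=NOT G0=NOT 0=1 G3=0(const) G4=G2&G4=0&0=0 -> 11100
Step 4: G0=G1=1 G1=NOT G3=NOT 0=1 G2=NOT G0=NOT 1=0 G3=0(const) G4=G2&G4=1&0=0 -> 11000
Step 5: G0=G1=1 G1=NOT G3=NOT 0=1 G2=NOT G0=NOT 1=0 G3=0(const) G4=G2&G4=0&0=0 -> 11000
Fixed point reached at step 4: 11000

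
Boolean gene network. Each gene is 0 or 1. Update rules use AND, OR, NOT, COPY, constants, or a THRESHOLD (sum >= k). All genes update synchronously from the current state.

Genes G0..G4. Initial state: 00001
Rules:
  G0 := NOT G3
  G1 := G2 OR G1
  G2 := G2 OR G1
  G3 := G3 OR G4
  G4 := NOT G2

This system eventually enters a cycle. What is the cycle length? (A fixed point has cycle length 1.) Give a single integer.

Step 0: 00001
Step 1: G0=NOT G3=NOT 0=1 G1=G2|G1=0|0=0 G2=G2|G1=0|0=0 G3=G3|G4=0|1=1 G4=NOT G2=NOT 0=1 -> 10011
Step 2: G0=NOT G3=NOT 1=0 G1=G2|G1=0|0=0 G2=G2|G1=0|0=0 G3=G3|G4=1|1=1 G4=NOT G2=NOT 0=1 -> 00011
Step 3: G0=NOT G3=NOT 1=0 G1=G2|G1=0|0=0 G2=G2|G1=0|0=0 G3=G3|G4=1|1=1 G4=NOT G2=NOT 0=1 -> 00011
State from step 3 equals state from step 2 -> cycle length 1

Answer: 1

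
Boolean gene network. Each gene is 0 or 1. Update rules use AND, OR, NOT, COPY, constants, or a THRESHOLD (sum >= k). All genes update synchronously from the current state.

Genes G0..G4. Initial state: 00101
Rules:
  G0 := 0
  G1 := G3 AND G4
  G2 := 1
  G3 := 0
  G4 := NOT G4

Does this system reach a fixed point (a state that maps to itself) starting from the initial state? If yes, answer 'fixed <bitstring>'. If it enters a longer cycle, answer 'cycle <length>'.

Step 0: 00101
Step 1: G0=0(const) G1=G3&G4=0&1=0 G2=1(const) G3=0(const) G4=NOT G4=NOT 1=0 -> 00100
Step 2: G0=0(const) G1=G3&G4=0&0=0 G2=1(const) G3=0(const) G4=NOT G4=NOT 0=1 -> 00101
Cycle of length 2 starting at step 0 -> no fixed point

Answer: cycle 2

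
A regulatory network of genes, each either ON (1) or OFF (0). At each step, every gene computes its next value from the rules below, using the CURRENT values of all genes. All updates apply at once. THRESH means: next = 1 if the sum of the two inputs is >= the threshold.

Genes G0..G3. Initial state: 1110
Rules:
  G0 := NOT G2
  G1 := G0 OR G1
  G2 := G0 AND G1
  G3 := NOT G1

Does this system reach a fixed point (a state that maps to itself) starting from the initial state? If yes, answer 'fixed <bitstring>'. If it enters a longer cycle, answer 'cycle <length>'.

Answer: cycle 4

Derivation:
Step 0: 1110
Step 1: G0=NOT G2=NOT 1=0 G1=G0|G1=1|1=1 G2=G0&G1=1&1=1 G3=NOT G1=NOT 1=0 -> 0110
Step 2: G0=NOT G2=NOT 1=0 G1=G0|G1=0|1=1 G2=G0&G1=0&1=0 G3=NOT G1=NOT 1=0 -> 0100
Step 3: G0=NOT G2=NOT 0=1 G1=G0|G1=0|1=1 G2=G0&G1=0&1=0 G3=NOT G1=NOT 1=0 -> 1100
Step 4: G0=NOT G2=NOT 0=1 G1=G0|G1=1|1=1 G2=G0&G1=1&1=1 G3=NOT G1=NOT 1=0 -> 1110
Cycle of length 4 starting at step 0 -> no fixed point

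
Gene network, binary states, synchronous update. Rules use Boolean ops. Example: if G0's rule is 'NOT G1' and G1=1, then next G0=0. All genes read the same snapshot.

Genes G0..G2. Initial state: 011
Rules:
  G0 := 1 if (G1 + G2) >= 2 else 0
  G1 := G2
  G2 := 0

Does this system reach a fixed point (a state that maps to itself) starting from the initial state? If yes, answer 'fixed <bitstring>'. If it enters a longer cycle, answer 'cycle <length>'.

Answer: fixed 000

Derivation:
Step 0: 011
Step 1: G0=(1+1>=2)=1 G1=G2=1 G2=0(const) -> 110
Step 2: G0=(1+0>=2)=0 G1=G2=0 G2=0(const) -> 000
Step 3: G0=(0+0>=2)=0 G1=G2=0 G2=0(const) -> 000
Fixed point reached at step 2: 000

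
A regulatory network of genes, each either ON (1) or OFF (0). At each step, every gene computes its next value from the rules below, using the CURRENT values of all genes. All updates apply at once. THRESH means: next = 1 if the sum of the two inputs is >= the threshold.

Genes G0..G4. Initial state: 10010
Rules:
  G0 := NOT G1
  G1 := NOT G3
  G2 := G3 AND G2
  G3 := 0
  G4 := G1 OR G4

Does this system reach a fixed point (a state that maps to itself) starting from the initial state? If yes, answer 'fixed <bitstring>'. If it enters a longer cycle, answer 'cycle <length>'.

Answer: fixed 01001

Derivation:
Step 0: 10010
Step 1: G0=NOT G1=NOT 0=1 G1=NOT G3=NOT 1=0 G2=G3&G2=1&0=0 G3=0(const) G4=G1|G4=0|0=0 -> 10000
Step 2: G0=NOT G1=NOT 0=1 G1=NOT G3=NOT 0=1 G2=G3&G2=0&0=0 G3=0(const) G4=G1|G4=0|0=0 -> 11000
Step 3: G0=NOT G1=NOT 1=0 G1=NOT G3=NOT 0=1 G2=G3&G2=0&0=0 G3=0(const) G4=G1|G4=1|0=1 -> 01001
Step 4: G0=NOT G1=NOT 1=0 G1=NOT G3=NOT 0=1 G2=G3&G2=0&0=0 G3=0(const) G4=G1|G4=1|1=1 -> 01001
Fixed point reached at step 3: 01001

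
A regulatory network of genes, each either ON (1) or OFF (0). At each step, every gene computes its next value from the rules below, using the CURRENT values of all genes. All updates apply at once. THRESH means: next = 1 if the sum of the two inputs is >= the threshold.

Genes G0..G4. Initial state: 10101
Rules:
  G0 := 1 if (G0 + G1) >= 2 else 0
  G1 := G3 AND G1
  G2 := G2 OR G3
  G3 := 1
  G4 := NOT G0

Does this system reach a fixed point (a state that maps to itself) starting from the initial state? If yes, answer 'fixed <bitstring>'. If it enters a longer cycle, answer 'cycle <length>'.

Answer: fixed 00111

Derivation:
Step 0: 10101
Step 1: G0=(1+0>=2)=0 G1=G3&G1=0&0=0 G2=G2|G3=1|0=1 G3=1(const) G4=NOT G0=NOT 1=0 -> 00110
Step 2: G0=(0+0>=2)=0 G1=G3&G1=1&0=0 G2=G2|G3=1|1=1 G3=1(const) G4=NOT G0=NOT 0=1 -> 00111
Step 3: G0=(0+0>=2)=0 G1=G3&G1=1&0=0 G2=G2|G3=1|1=1 G3=1(const) G4=NOT G0=NOT 0=1 -> 00111
Fixed point reached at step 2: 00111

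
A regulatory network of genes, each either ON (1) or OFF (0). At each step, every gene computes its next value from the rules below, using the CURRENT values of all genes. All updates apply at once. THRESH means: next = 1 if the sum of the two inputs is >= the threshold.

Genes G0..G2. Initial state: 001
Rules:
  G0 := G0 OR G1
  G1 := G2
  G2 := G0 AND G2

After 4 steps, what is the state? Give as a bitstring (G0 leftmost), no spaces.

Step 1: G0=G0|G1=0|0=0 G1=G2=1 G2=G0&G2=0&1=0 -> 010
Step 2: G0=G0|G1=0|1=1 G1=G2=0 G2=G0&G2=0&0=0 -> 100
Step 3: G0=G0|G1=1|0=1 G1=G2=0 G2=G0&G2=1&0=0 -> 100
Step 4: G0=G0|G1=1|0=1 G1=G2=0 G2=G0&G2=1&0=0 -> 100

100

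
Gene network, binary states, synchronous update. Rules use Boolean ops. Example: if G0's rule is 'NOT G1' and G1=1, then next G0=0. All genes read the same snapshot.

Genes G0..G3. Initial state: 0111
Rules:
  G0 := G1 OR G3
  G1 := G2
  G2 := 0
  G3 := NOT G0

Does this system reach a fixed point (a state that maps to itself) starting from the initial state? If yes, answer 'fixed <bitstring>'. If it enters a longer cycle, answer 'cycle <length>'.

Answer: cycle 4

Derivation:
Step 0: 0111
Step 1: G0=G1|G3=1|1=1 G1=G2=1 G2=0(const) G3=NOT G0=NOT 0=1 -> 1101
Step 2: G0=G1|G3=1|1=1 G1=G2=0 G2=0(const) G3=NOT G0=NOT 1=0 -> 1000
Step 3: G0=G1|G3=0|0=0 G1=G2=0 G2=0(const) G3=NOT G0=NOT 1=0 -> 0000
Step 4: G0=G1|G3=0|0=0 G1=G2=0 G2=0(const) G3=NOT G0=NOT 0=1 -> 0001
Step 5: G0=G1|G3=0|1=1 G1=G2=0 G2=0(const) G3=NOT G0=NOT 0=1 -> 1001
Step 6: G0=G1|G3=0|1=1 G1=G2=0 G2=0(const) G3=NOT G0=NOT 1=0 -> 1000
Cycle of length 4 starting at step 2 -> no fixed point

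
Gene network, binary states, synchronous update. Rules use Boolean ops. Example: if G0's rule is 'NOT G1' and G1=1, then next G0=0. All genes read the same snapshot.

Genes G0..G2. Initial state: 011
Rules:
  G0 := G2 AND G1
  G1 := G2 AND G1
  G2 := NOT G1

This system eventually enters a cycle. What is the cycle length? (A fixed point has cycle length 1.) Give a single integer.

Step 0: 011
Step 1: G0=G2&G1=1&1=1 G1=G2&G1=1&1=1 G2=NOT G1=NOT 1=0 -> 110
Step 2: G0=G2&G1=0&1=0 G1=G2&G1=0&1=0 G2=NOT G1=NOT 1=0 -> 000
Step 3: G0=G2&G1=0&0=0 G1=G2&G1=0&0=0 G2=NOT G1=NOT 0=1 -> 001
Step 4: G0=G2&G1=1&0=0 G1=G2&G1=1&0=0 G2=NOT G1=NOT 0=1 -> 001
State from step 4 equals state from step 3 -> cycle length 1

Answer: 1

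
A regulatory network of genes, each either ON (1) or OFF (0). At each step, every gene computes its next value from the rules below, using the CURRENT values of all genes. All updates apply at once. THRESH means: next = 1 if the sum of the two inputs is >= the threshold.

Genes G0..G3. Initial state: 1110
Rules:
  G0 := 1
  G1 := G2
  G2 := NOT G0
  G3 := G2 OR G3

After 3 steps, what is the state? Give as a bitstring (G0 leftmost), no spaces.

Step 1: G0=1(const) G1=G2=1 G2=NOT G0=NOT 1=0 G3=G2|G3=1|0=1 -> 1101
Step 2: G0=1(const) G1=G2=0 G2=NOT G0=NOT 1=0 G3=G2|G3=0|1=1 -> 1001
Step 3: G0=1(const) G1=G2=0 G2=NOT G0=NOT 1=0 G3=G2|G3=0|1=1 -> 1001

1001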